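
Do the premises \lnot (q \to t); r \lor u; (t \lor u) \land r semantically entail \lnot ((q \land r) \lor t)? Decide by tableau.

No

Initial set: {\lnot (q \to t); (r \lor u); ((t \lor u) \land r); \lnot \lnot ((q \land r) \lor t)}.
\lnot (q \to t): α-rule — add q, \lnot t.
((t \lor u) \land r): α-rule — add (t \lor u), r.
(r \lor u): β-rule — branch into r  //  u.
  branch 1 (add r):
    \lnot \lnot ((q \land r) \lor t): β-rule — branch into (q \land r)  //  t.
      branch 1.1 (add (q \land r)):
        (q \land r): α-rule — add q, r.
        (t \lor u): β-rule — branch into t  //  u.
          branch 1.1.1 (add t):
            × closes — contains both t and \lnot t.
          branch 1.1.2 (add u):
            ○ open, literals {q=true, r=true, t=false, u=true}.
      branch 1.2 (add t):
        × closes — contains both t and \lnot t.
  branch 2 (add u):
    \lnot \lnot ((q \land r) \lor t): β-rule — branch into (q \land r)  //  t.
      branch 2.1 (add (q \land r)):
        (q \land r): α-rule — add q, r.
        (t \lor u): β-rule — branch into t  //  u.
          branch 2.1.1 (add t):
            × closes — contains both t and \lnot t.
          branch 2.1.2 (add u):
            ○ open, literals {q=true, r=true, t=false, u=true}.
      branch 2.2 (add t):
        × closes — contains both t and \lnot t.
4 branches closed, 2 open.
An open branch gives a countermodel: q=true, r=true, t=false, u=true (unmentioned atoms arbitrary); the premises hold there but the conclusion fails.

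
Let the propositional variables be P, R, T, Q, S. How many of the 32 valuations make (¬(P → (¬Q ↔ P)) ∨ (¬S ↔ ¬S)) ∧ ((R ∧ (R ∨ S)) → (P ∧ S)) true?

20

Initial set: {((¬(P → (¬Q ↔ P)) ∨ (¬S ↔ ¬S)) ∧ ((R ∧ (R ∨ S)) → (P ∧ S)))}.
((¬(P → (¬Q ↔ P)) ∨ (¬S ↔ ¬S)) ∧ ((R ∧ (R ∨ S)) → (P ∧ S))): α-rule — add (¬(P → (¬Q ↔ P)) ∨ (¬S ↔ ¬S)), ((R ∧ (R ∨ S)) → (P ∧ S)).
(¬(P → (¬Q ↔ P)) ∨ (¬S ↔ ¬S)): β-rule — branch into ¬(P → (¬Q ↔ P))  //  (¬S ↔ ¬S).
  branch 1 (add ¬(P → (¬Q ↔ P))):
    ¬(P → (¬Q ↔ P)): α-rule — add P, ¬(¬Q ↔ P).
    ((R ∧ (R ∨ S)) → (P ∧ S)): β-rule — branch into ¬(R ∧ (R ∨ S))  //  (P ∧ S).
      branch 1.1 (add ¬(R ∧ (R ∨ S))):
        ¬(¬Q ↔ P): β-rule — branch into ¬Q, ¬P  //  ¬¬Q, P.
          branch 1.1.1 (add ¬Q, ¬P):
            × closes — contains both P and ¬P.
          branch 1.1.2 (add ¬¬Q, P):
            ¬(R ∧ (R ∨ S)): β-rule — branch into ¬R  //  ¬(R ∨ S).
              branch 1.1.2.1 (add ¬R):
                ○ open, literals {P=true, Q=true, R=false}.
              branch 1.1.2.2 (add ¬(R ∨ S)):
                ¬(R ∨ S): α-rule — add ¬R, ¬S.
                ○ open, literals {P=true, Q=true, R=false, S=false}.
      branch 1.2 (add (P ∧ S)):
        (P ∧ S): α-rule — add P, S.
        ¬(¬Q ↔ P): β-rule — branch into ¬Q, ¬P  //  ¬¬Q, P.
          branch 1.2.1 (add ¬Q, ¬P):
            × closes — contains both P and ¬P.
          branch 1.2.2 (add ¬¬Q, P):
            ○ open, literals {P=true, Q=true, S=true}.
  branch 2 (add (¬S ↔ ¬S)):
    ((R ∧ (R ∨ S)) → (P ∧ S)): β-rule — branch into ¬(R ∧ (R ∨ S))  //  (P ∧ S).
      branch 2.1 (add ¬(R ∧ (R ∨ S))):
        (¬S ↔ ¬S): β-rule — branch into ¬S, ¬S  //  ¬¬S, ¬¬S.
          branch 2.1.1 (add ¬S, ¬S):
            ¬(R ∧ (R ∨ S)): β-rule — branch into ¬R  //  ¬(R ∨ S).
              branch 2.1.1.1 (add ¬R):
                ○ open, literals {R=false, S=false}.
              branch 2.1.1.2 (add ¬(R ∨ S)):
                ¬(R ∨ S): α-rule — add ¬R, ¬S.
                ○ open, literals {R=false, S=false}.
          branch 2.1.2 (add ¬¬S, ¬¬S):
            ¬(R ∧ (R ∨ S)): β-rule — branch into ¬R  //  ¬(R ∨ S).
              branch 2.1.2.1 (add ¬R):
                ○ open, literals {R=false, S=true}.
              branch 2.1.2.2 (add ¬(R ∨ S)):
                ¬(R ∨ S): α-rule — add ¬R, ¬S.
                × closes — contains both S and ¬S.
      branch 2.2 (add (P ∧ S)):
        (P ∧ S): α-rule — add P, S.
        (¬S ↔ ¬S): β-rule — branch into ¬S, ¬S  //  ¬¬S, ¬¬S.
          branch 2.2.1 (add ¬S, ¬S):
            × closes — contains both S and ¬S.
          branch 2.2.2 (add ¬¬S, ¬¬S):
            ○ open, literals {P=true, S=true}.
4 branches closed, 7 open.
Each open branch fixes some atoms; the unmentioned ones are free. Counting distinct full assignments: branch {P=true, Q=true, R=false} (T, S) contributes 4 new; branch {P=true, Q=true, R=false, S=false} (T) contributes 0 new; branch {P=true, Q=true, S=true} (R, T) contributes 2 new; branch {R=false, S=false} (P, T, Q) contributes 6 new; branch {R=false, S=false} (P, T, Q) contributes 0 new; branch {R=false, S=true} (P, T, Q) contributes 6 new; branch {P=true, S=true} (R, T, Q) contributes 2 new. Total: 20.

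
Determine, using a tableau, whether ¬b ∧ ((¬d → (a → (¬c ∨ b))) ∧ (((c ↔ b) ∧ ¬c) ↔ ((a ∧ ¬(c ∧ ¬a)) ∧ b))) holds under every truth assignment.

Not valid

Assume the negation and expand:
Initial set: {¬(¬b ∧ ((¬d → (a → (¬c ∨ b))) ∧ (((c ↔ b) ∧ ¬c) ↔ ((a ∧ ¬(c ∧ ¬a)) ∧ b))))}.
¬(¬b ∧ ((¬d → (a → (¬c ∨ b))) ∧ (((c ↔ b) ∧ ¬c) ↔ ((a ∧ ¬(c ∧ ¬a)) ∧ b)))): β-rule — branch into ¬¬b  //  ¬((¬d → (a → (¬c ∨ b))) ∧ (((c ↔ b) ∧ ¬c) ↔ ((a ∧ ¬(c ∧ ¬a)) ∧ b))).
  branch 1 (add ¬¬b):
    ○ open, literals {b=true}.
  branch 2 (add ¬((¬d → (a → (¬c ∨ b))) ∧ (((c ↔ b) ∧ ¬c) ↔ ((a ∧ ¬(c ∧ ¬a)) ∧ b)))):
    ¬((¬d → (a → (¬c ∨ b))) ∧ (((c ↔ b) ∧ ¬c) ↔ ((a ∧ ¬(c ∧ ¬a)) ∧ b))): β-rule — branch into ¬(¬d → (a → (¬c ∨ b)))  //  ¬(((c ↔ b) ∧ ¬c) ↔ ((a ∧ ¬(c ∧ ¬a)) ∧ b)).
      branch 2.1 (add ¬(¬d → (a → (¬c ∨ b)))):
        ¬(¬d → (a → (¬c ∨ b))): α-rule — add ¬d, ¬(a → (¬c ∨ b)).
        ¬(a → (¬c ∨ b)): α-rule — add a, ¬(¬c ∨ b).
        ¬(¬c ∨ b): α-rule — add ¬¬c, ¬b.
        ○ open, literals {a=true, b=false, c=true, d=false}.
      branch 2.2 (add ¬(((c ↔ b) ∧ ¬c) ↔ ((a ∧ ¬(c ∧ ¬a)) ∧ b))):
        ¬(((c ↔ b) ∧ ¬c) ↔ ((a ∧ ¬(c ∧ ¬a)) ∧ b)): β-rule — branch into ((c ↔ b) ∧ ¬c), ¬((a ∧ ¬(c ∧ ¬a)) ∧ b)  //  ¬((c ↔ b) ∧ ¬c), ((a ∧ ¬(c ∧ ¬a)) ∧ b).
          branch 2.2.1 (add ((c ↔ b) ∧ ¬c), ¬((a ∧ ¬(c ∧ ¬a)) ∧ b)):
            ((c ↔ b) ∧ ¬c): α-rule — add (c ↔ b), ¬c.
            ¬((a ∧ ¬(c ∧ ¬a)) ∧ b): β-rule — branch into ¬(a ∧ ¬(c ∧ ¬a))  //  ¬b.
              branch 2.2.1.1 (add ¬(a ∧ ¬(c ∧ ¬a))):
                (c ↔ b): β-rule — branch into c, b  //  ¬c, ¬b.
                  branch 2.2.1.1.1 (add c, b):
                    × closes — contains both c and ¬c.
                  branch 2.2.1.1.2 (add ¬c, ¬b):
                    ¬(a ∧ ¬(c ∧ ¬a)): β-rule — branch into ¬a  //  ¬¬(c ∧ ¬a).
                      branch 2.2.1.1.2.1 (add ¬a):
                        ○ open, literals {a=false, b=false, c=false}.
                      branch 2.2.1.1.2.2 (add ¬¬(c ∧ ¬a)):
                        ¬¬(c ∧ ¬a): α-rule — add c, ¬a.
                        × closes — contains both c and ¬c.
              branch 2.2.1.2 (add ¬b):
                (c ↔ b): β-rule — branch into c, b  //  ¬c, ¬b.
                  branch 2.2.1.2.1 (add c, b):
                    × closes — contains both c and ¬c.
                  branch 2.2.1.2.2 (add ¬c, ¬b):
                    ○ open, literals {b=false, c=false}.
          branch 2.2.2 (add ¬((c ↔ b) ∧ ¬c), ((a ∧ ¬(c ∧ ¬a)) ∧ b)):
            ((a ∧ ¬(c ∧ ¬a)) ∧ b): α-rule — add (a ∧ ¬(c ∧ ¬a)), b.
            (a ∧ ¬(c ∧ ¬a)): α-rule — add a, ¬(c ∧ ¬a).
            ¬((c ↔ b) ∧ ¬c): β-rule — branch into ¬(c ↔ b)  //  ¬¬c.
              branch 2.2.2.1 (add ¬(c ↔ b)):
                ¬(c ∧ ¬a): β-rule — branch into ¬c  //  ¬¬a.
                  branch 2.2.2.1.1 (add ¬c):
                    ¬(c ↔ b): β-rule — branch into c, ¬b  //  ¬c, b.
                      branch 2.2.2.1.1.1 (add c, ¬b):
                        × closes — contains both c and ¬c.
                      branch 2.2.2.1.1.2 (add ¬c, b):
                        ○ open, literals {a=true, b=true, c=false}.
                  branch 2.2.2.1.2 (add ¬¬a):
                    ¬(c ↔ b): β-rule — branch into c, ¬b  //  ¬c, b.
                      branch 2.2.2.1.2.1 (add c, ¬b):
                        × closes — contains both b and ¬b.
                      branch 2.2.2.1.2.2 (add ¬c, b):
                        ○ open, literals {a=true, b=true, c=false}.
              branch 2.2.2.2 (add ¬¬c):
                ¬(c ∧ ¬a): β-rule — branch into ¬c  //  ¬¬a.
                  branch 2.2.2.2.1 (add ¬c):
                    × closes — contains both c and ¬c.
                  branch 2.2.2.2.2 (add ¬¬a):
                    ○ open, literals {a=true, b=true, c=true}.
6 branches closed, 7 open.
An open branch gives a countermodel: b=true (unmentioned atoms arbitrary); under it the original formula is false.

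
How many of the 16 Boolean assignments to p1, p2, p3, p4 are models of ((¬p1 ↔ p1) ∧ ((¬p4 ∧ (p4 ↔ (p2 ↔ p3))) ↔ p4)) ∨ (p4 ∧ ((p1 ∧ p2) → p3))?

Initial set: {(((¬p1 ↔ p1) ∧ ((¬p4 ∧ (p4 ↔ (p2 ↔ p3))) ↔ p4)) ∨ (p4 ∧ ((p1 ∧ p2) → p3)))}.
(((¬p1 ↔ p1) ∧ ((¬p4 ∧ (p4 ↔ (p2 ↔ p3))) ↔ p4)) ∨ (p4 ∧ ((p1 ∧ p2) → p3))): β-rule — branch into ((¬p1 ↔ p1) ∧ ((¬p4 ∧ (p4 ↔ (p2 ↔ p3))) ↔ p4))  //  (p4 ∧ ((p1 ∧ p2) → p3)).
  branch 1 (add ((¬p1 ↔ p1) ∧ ((¬p4 ∧ (p4 ↔ (p2 ↔ p3))) ↔ p4))):
    ((¬p1 ↔ p1) ∧ ((¬p4 ∧ (p4 ↔ (p2 ↔ p3))) ↔ p4)): α-rule — add (¬p1 ↔ p1), ((¬p4 ∧ (p4 ↔ (p2 ↔ p3))) ↔ p4).
    (¬p1 ↔ p1): β-rule — branch into ¬p1, p1  //  ¬¬p1, ¬p1.
      branch 1.1 (add ¬p1, p1):
        × closes — contains both p1 and ¬p1.
      branch 1.2 (add ¬¬p1, ¬p1):
        × closes — contains both p1 and ¬p1.
  branch 2 (add (p4 ∧ ((p1 ∧ p2) → p3))):
    (p4 ∧ ((p1 ∧ p2) → p3)): α-rule — add p4, ((p1 ∧ p2) → p3).
    ((p1 ∧ p2) → p3): β-rule — branch into ¬(p1 ∧ p2)  //  p3.
      branch 2.1 (add ¬(p1 ∧ p2)):
        ¬(p1 ∧ p2): β-rule — branch into ¬p1  //  ¬p2.
          branch 2.1.1 (add ¬p1):
            ○ open, literals {p1=false, p4=true}.
          branch 2.1.2 (add ¬p2):
            ○ open, literals {p2=false, p4=true}.
      branch 2.2 (add p3):
        ○ open, literals {p3=true, p4=true}.
2 branches closed, 3 open.
Each open branch fixes some atoms; the unmentioned ones are free. Counting distinct full assignments: branch {p1=false, p4=true} (p2, p3) contributes 4 new; branch {p2=false, p4=true} (p1, p3) contributes 2 new; branch {p3=true, p4=true} (p1, p2) contributes 1 new. Total: 7.

7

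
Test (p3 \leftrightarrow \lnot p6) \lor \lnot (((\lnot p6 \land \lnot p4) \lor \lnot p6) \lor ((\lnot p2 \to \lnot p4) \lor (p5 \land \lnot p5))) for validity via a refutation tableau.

Assume the negation and expand:
Initial set: {F ((p3 \leftrightarrow \lnot p6) \lor \lnot (((\lnot p6 \land \lnot p4) \lor \lnot p6) \lor ((\lnot p2 \to \lnot p4) \lor (p5 \land \lnot p5))))}.
F ((p3 \leftrightarrow \lnot p6) \lor \lnot (((\lnot p6 \land \lnot p4) \lor \lnot p6) \lor ((\lnot p2 \to \lnot p4) \lor (p5 \land \lnot p5)))): α-rule — add F (p3 \leftrightarrow \lnot p6), F \lnot (((\lnot p6 \land \lnot p4) \lor \lnot p6) \lor ((\lnot p2 \to \lnot p4) \lor (p5 \land \lnot p5))).
F (p3 \leftrightarrow \lnot p6): β-rule — branch into T p3, F \lnot p6  //  F p3, T \lnot p6.
  branch 1 (add T p3, F \lnot p6):
    F \lnot (((\lnot p6 \land \lnot p4) \lor \lnot p6) \lor ((\lnot p2 \to \lnot p4) \lor (p5 \land \lnot p5))): β-rule — branch into T ((\lnot p6 \land \lnot p4) \lor \lnot p6)  //  T ((\lnot p2 \to \lnot p4) \lor (p5 \land \lnot p5)).
      branch 1.1 (add T ((\lnot p6 \land \lnot p4) \lor \lnot p6)):
        T ((\lnot p6 \land \lnot p4) \lor \lnot p6): β-rule — branch into T (\lnot p6 \land \lnot p4)  //  T \lnot p6.
          branch 1.1.1 (add T (\lnot p6 \land \lnot p4)):
            T (\lnot p6 \land \lnot p4): α-rule — add T \lnot p6, T \lnot p4.
            × closes — contains both p6 and \lnot p6.
          branch 1.1.2 (add T \lnot p6):
            × closes — contains both p6 and \lnot p6.
      branch 1.2 (add T ((\lnot p2 \to \lnot p4) \lor (p5 \land \lnot p5))):
        T ((\lnot p2 \to \lnot p4) \lor (p5 \land \lnot p5)): β-rule — branch into T (\lnot p2 \to \lnot p4)  //  T (p5 \land \lnot p5).
          branch 1.2.1 (add T (\lnot p2 \to \lnot p4)):
            T (\lnot p2 \to \lnot p4): β-rule — branch into F \lnot p2  //  T \lnot p4.
              branch 1.2.1.1 (add F \lnot p2):
                ○ open, literals {p2=true, p3=true, p6=true}.
              branch 1.2.1.2 (add T \lnot p4):
                ○ open, literals {p3=true, p4=false, p6=true}.
          branch 1.2.2 (add T (p5 \land \lnot p5)):
            T (p5 \land \lnot p5): α-rule — add T p5, T \lnot p5.
            × closes — contains both p5 and \lnot p5.
  branch 2 (add F p3, T \lnot p6):
    F \lnot (((\lnot p6 \land \lnot p4) \lor \lnot p6) \lor ((\lnot p2 \to \lnot p4) \lor (p5 \land \lnot p5))): β-rule — branch into T ((\lnot p6 \land \lnot p4) \lor \lnot p6)  //  T ((\lnot p2 \to \lnot p4) \lor (p5 \land \lnot p5)).
      branch 2.1 (add T ((\lnot p6 \land \lnot p4) \lor \lnot p6)):
        T ((\lnot p6 \land \lnot p4) \lor \lnot p6): β-rule — branch into T (\lnot p6 \land \lnot p4)  //  T \lnot p6.
          branch 2.1.1 (add T (\lnot p6 \land \lnot p4)):
            T (\lnot p6 \land \lnot p4): α-rule — add T \lnot p6, T \lnot p4.
            ○ open, literals {p3=false, p4=false, p6=false}.
          branch 2.1.2 (add T \lnot p6):
            ○ open, literals {p3=false, p6=false}.
      branch 2.2 (add T ((\lnot p2 \to \lnot p4) \lor (p5 \land \lnot p5))):
        T ((\lnot p2 \to \lnot p4) \lor (p5 \land \lnot p5)): β-rule — branch into T (\lnot p2 \to \lnot p4)  //  T (p5 \land \lnot p5).
          branch 2.2.1 (add T (\lnot p2 \to \lnot p4)):
            T (\lnot p2 \to \lnot p4): β-rule — branch into F \lnot p2  //  T \lnot p4.
              branch 2.2.1.1 (add F \lnot p2):
                ○ open, literals {p2=true, p3=false, p6=false}.
              branch 2.2.1.2 (add T \lnot p4):
                ○ open, literals {p3=false, p4=false, p6=false}.
          branch 2.2.2 (add T (p5 \land \lnot p5)):
            T (p5 \land \lnot p5): α-rule — add T p5, T \lnot p5.
            × closes — contains both p5 and \lnot p5.
4 branches closed, 6 open.
An open branch gives a countermodel: p2=true, p3=true, p6=true (unmentioned atoms arbitrary); under it the original formula is false.

Not valid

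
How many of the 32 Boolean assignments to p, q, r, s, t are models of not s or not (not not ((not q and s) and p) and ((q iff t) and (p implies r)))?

31

Initial set: {(not s or not (not not ((not q and s) and p) and ((q iff t) and (p implies r))))}.
(not s or not (not not ((not q and s) and p) and ((q iff t) and (p implies r)))): β-rule — branch into not s  //  not (not not ((not q and s) and p) and ((q iff t) and (p implies r))).
  branch 1 (add not s):
    ○ open, literals {s=false}.
  branch 2 (add not (not not ((not q and s) and p) and ((q iff t) and (p implies r)))):
    not (not not ((not q and s) and p) and ((q iff t) and (p implies r))): β-rule — branch into not not not ((not q and s) and p)  //  not ((q iff t) and (p implies r)).
      branch 2.1 (add not not not ((not q and s) and p)):
        not not not ((not q and s) and p): drop double negation, giving not ((not q and s) and p).
        not ((not q and s) and p): β-rule — branch into not (not q and s)  //  not p.
          branch 2.1.1 (add not (not q and s)):
            not (not q and s): β-rule — branch into not not q  //  not s.
              branch 2.1.1.1 (add not not q):
                ○ open, literals {q=true}.
              branch 2.1.1.2 (add not s):
                ○ open, literals {s=false}.
          branch 2.1.2 (add not p):
            ○ open, literals {p=false}.
      branch 2.2 (add not ((q iff t) and (p implies r))):
        not ((q iff t) and (p implies r)): β-rule — branch into not (q iff t)  //  not (p implies r).
          branch 2.2.1 (add not (q iff t)):
            not (q iff t): β-rule — branch into q, not t  //  not q, t.
              branch 2.2.1.1 (add q, not t):
                ○ open, literals {q=true, t=false}.
              branch 2.2.1.2 (add not q, t):
                ○ open, literals {q=false, t=true}.
          branch 2.2.2 (add not (p implies r)):
            not (p implies r): α-rule — add p, not r.
            ○ open, literals {p=true, r=false}.
0 branches closed, 7 open.
Each open branch fixes some atoms; the unmentioned ones are free. Counting distinct full assignments: branch {s=false} (p, q, r, t) contributes 16 new; branch {q=true} (p, r, s, t) contributes 8 new; branch {s=false} (p, q, r, t) contributes 0 new; branch {p=false} (q, r, s, t) contributes 4 new; branch {q=true, t=false} (p, r, s) contributes 0 new; branch {q=false, t=true} (p, r, s) contributes 2 new; branch {p=true, r=false} (q, s, t) contributes 1 new. Total: 31.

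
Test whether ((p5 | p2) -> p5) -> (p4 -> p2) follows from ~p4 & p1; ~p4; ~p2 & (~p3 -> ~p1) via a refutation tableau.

Initial set: {(~p4 & p1); ~p4; (~p2 & (~p3 -> ~p1)); ~(((p5 | p2) -> p5) -> (p4 -> p2))}.
(~p4 & p1): α-rule — add ~p4, p1.
(~p2 & (~p3 -> ~p1)): α-rule — add ~p2, (~p3 -> ~p1).
~(((p5 | p2) -> p5) -> (p4 -> p2)): α-rule — add ((p5 | p2) -> p5), ~(p4 -> p2).
~(p4 -> p2): α-rule — add p4, ~p2.
× closes — contains both p4 and ~p4.
All 1 branch closes.
Every branch closed, so the premises entail the conclusion.

Yes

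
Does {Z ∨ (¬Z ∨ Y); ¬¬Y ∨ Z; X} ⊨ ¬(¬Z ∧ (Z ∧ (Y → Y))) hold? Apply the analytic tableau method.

Initial set: {(Z ∨ (¬Z ∨ Y)); (¬¬Y ∨ Z); X; ¬¬(¬Z ∧ (Z ∧ (Y → Y)))}.
¬¬(¬Z ∧ (Z ∧ (Y → Y))): α-rule — add ¬Z, (Z ∧ (Y → Y)).
(Z ∧ (Y → Y)): α-rule — add Z, (Y → Y).
× closes — contains both Z and ¬Z.
All 1 branch closes.
Every branch closed, so the premises entail the conclusion.

Yes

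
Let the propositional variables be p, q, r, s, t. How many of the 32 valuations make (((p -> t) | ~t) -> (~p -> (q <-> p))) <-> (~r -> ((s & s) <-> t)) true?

20

Initial set: {T ((((p -> t) | ~t) -> (~p -> (q <-> p))) <-> (~r -> ((s & s) <-> t)))}.
T ((((p -> t) | ~t) -> (~p -> (q <-> p))) <-> (~r -> ((s & s) <-> t))): β-rule — branch into T (((p -> t) | ~t) -> (~p -> (q <-> p))), T (~r -> ((s & s) <-> t))  //  F (((p -> t) | ~t) -> (~p -> (q <-> p))), F (~r -> ((s & s) <-> t)).
  branch 1 (add T (((p -> t) | ~t) -> (~p -> (q <-> p))), T (~r -> ((s & s) <-> t))):
    T (((p -> t) | ~t) -> (~p -> (q <-> p))): β-rule — branch into F ((p -> t) | ~t)  //  T (~p -> (q <-> p)).
      branch 1.1 (add F ((p -> t) | ~t)):
        F ((p -> t) | ~t): α-rule — add F (p -> t), F ~t.
        F (p -> t): α-rule — add T p, F t.
        × closes — contains both t and ~t.
      branch 1.2 (add T (~p -> (q <-> p))):
        T (~r -> ((s & s) <-> t)): β-rule — branch into F ~r  //  T ((s & s) <-> t).
          branch 1.2.1 (add F ~r):
            T (~p -> (q <-> p)): β-rule — branch into F ~p  //  T (q <-> p).
              branch 1.2.1.1 (add F ~p):
                ○ open, literals {p=T, r=T}.
              branch 1.2.1.2 (add T (q <-> p)):
                T (q <-> p): β-rule — branch into T q, T p  //  F q, F p.
                  branch 1.2.1.2.1 (add T q, T p):
                    ○ open, literals {p=T, q=T, r=T}.
                  branch 1.2.1.2.2 (add F q, F p):
                    ○ open, literals {p=F, q=F, r=T}.
          branch 1.2.2 (add T ((s & s) <-> t)):
            T (~p -> (q <-> p)): β-rule — branch into F ~p  //  T (q <-> p).
              branch 1.2.2.1 (add F ~p):
                T ((s & s) <-> t): β-rule — branch into T (s & s), T t  //  F (s & s), F t.
                  branch 1.2.2.1.1 (add T (s & s), T t):
                    T (s & s): α-rule — add T s, T s.
                    ○ open, literals {p=T, s=T, t=T}.
                  branch 1.2.2.1.2 (add F (s & s), F t):
                    F (s & s): β-rule — branch into F s  //  F s.
                      branch 1.2.2.1.2.1 (add F s):
                        ○ open, literals {p=T, s=F, t=F}.
                      branch 1.2.2.1.2.2 (add F s):
                        ○ open, literals {p=T, s=F, t=F}.
              branch 1.2.2.2 (add T (q <-> p)):
                T ((s & s) <-> t): β-rule — branch into T (s & s), T t  //  F (s & s), F t.
                  branch 1.2.2.2.1 (add T (s & s), T t):
                    T (s & s): α-rule — add T s, T s.
                    T (q <-> p): β-rule — branch into T q, T p  //  F q, F p.
                      branch 1.2.2.2.1.1 (add T q, T p):
                        ○ open, literals {p=T, q=T, s=T, t=T}.
                      branch 1.2.2.2.1.2 (add F q, F p):
                        ○ open, literals {p=F, q=F, s=T, t=T}.
                  branch 1.2.2.2.2 (add F (s & s), F t):
                    T (q <-> p): β-rule — branch into T q, T p  //  F q, F p.
                      branch 1.2.2.2.2.1 (add T q, T p):
                        F (s & s): β-rule — branch into F s  //  F s.
                          branch 1.2.2.2.2.1.1 (add F s):
                            ○ open, literals {p=T, q=T, s=F, t=F}.
                          branch 1.2.2.2.2.1.2 (add F s):
                            ○ open, literals {p=T, q=T, s=F, t=F}.
                      branch 1.2.2.2.2.2 (add F q, F p):
                        F (s & s): β-rule — branch into F s  //  F s.
                          branch 1.2.2.2.2.2.1 (add F s):
                            ○ open, literals {p=F, q=F, s=F, t=F}.
                          branch 1.2.2.2.2.2.2 (add F s):
                            ○ open, literals {p=F, q=F, s=F, t=F}.
  branch 2 (add F (((p -> t) | ~t) -> (~p -> (q <-> p))), F (~r -> ((s & s) <-> t))):
    F (((p -> t) | ~t) -> (~p -> (q <-> p))): α-rule — add T ((p -> t) | ~t), F (~p -> (q <-> p)).
    F (~r -> ((s & s) <-> t)): α-rule — add T ~r, F ((s & s) <-> t).
    F (~p -> (q <-> p)): α-rule — add T ~p, F (q <-> p).
    T ((p -> t) | ~t): β-rule — branch into T (p -> t)  //  T ~t.
      branch 2.1 (add T (p -> t)):
        F ((s & s) <-> t): β-rule — branch into T (s & s), F t  //  F (s & s), T t.
          branch 2.1.1 (add T (s & s), F t):
            T (s & s): α-rule — add T s, T s.
            F (q <-> p): β-rule — branch into T q, F p  //  F q, T p.
              branch 2.1.1.1 (add T q, F p):
                T (p -> t): β-rule — branch into F p  //  T t.
                  branch 2.1.1.1.1 (add F p):
                    ○ open, literals {p=F, q=T, r=F, s=T, t=F}.
                  branch 2.1.1.1.2 (add T t):
                    × closes — contains both t and ~t.
              branch 2.1.1.2 (add F q, T p):
                × closes — contains both p and ~p.
          branch 2.1.2 (add F (s & s), T t):
            F (q <-> p): β-rule — branch into T q, F p  //  F q, T p.
              branch 2.1.2.1 (add T q, F p):
                T (p -> t): β-rule — branch into F p  //  T t.
                  branch 2.1.2.1.1 (add F p):
                    F (s & s): β-rule — branch into F s  //  F s.
                      branch 2.1.2.1.1.1 (add F s):
                        ○ open, literals {p=F, q=T, r=F, s=F, t=T}.
                      branch 2.1.2.1.1.2 (add F s):
                        ○ open, literals {p=F, q=T, r=F, s=F, t=T}.
                  branch 2.1.2.1.2 (add T t):
                    F (s & s): β-rule — branch into F s  //  F s.
                      branch 2.1.2.1.2.1 (add F s):
                        ○ open, literals {p=F, q=T, r=F, s=F, t=T}.
                      branch 2.1.2.1.2.2 (add F s):
                        ○ open, literals {p=F, q=T, r=F, s=F, t=T}.
              branch 2.1.2.2 (add F q, T p):
                × closes — contains both p and ~p.
      branch 2.2 (add T ~t):
        F ((s & s) <-> t): β-rule — branch into T (s & s), F t  //  F (s & s), T t.
          branch 2.2.1 (add T (s & s), F t):
            T (s & s): α-rule — add T s, T s.
            F (q <-> p): β-rule — branch into T q, F p  //  F q, T p.
              branch 2.2.1.1 (add T q, F p):
                ○ open, literals {p=F, q=T, r=F, s=T, t=F}.
              branch 2.2.1.2 (add F q, T p):
                × closes — contains both p and ~p.
          branch 2.2.2 (add F (s & s), T t):
            × closes — contains both t and ~t.
6 branches closed, 18 open.
Each open branch fixes some atoms; the unmentioned ones are free. Counting distinct full assignments: branch {p=T, r=T} (q, s, t) contributes 8 new; branch {p=T, q=T, r=T} (s, t) contributes 0 new; branch {p=F, q=F, r=T} (s, t) contributes 4 new; branch {p=T, s=T, t=T} (q, r) contributes 2 new; branch {p=T, s=F, t=F} (q, r) contributes 2 new; branch {p=T, s=F, t=F} (q, r) contributes 0 new; branch {p=T, q=T, s=T, t=T} (r) contributes 0 new; branch {p=F, q=F, s=T, t=T} (r) contributes 1 new; branch {p=T, q=T, s=F, t=F} (r) contributes 0 new; branch {p=T, q=T, s=F, t=F} (r) contributes 0 new; branch {p=F, q=F, s=F, t=F} (r) contributes 1 new; branch {p=F, q=F, s=F, t=F} (r) contributes 0 new; branch {p=F, q=T, r=F, s=T, t=F} (none free) contributes 1 new; branch {p=F, q=T, r=F, s=F, t=T} (none free) contributes 1 new; branch {p=F, q=T, r=F, s=F, t=T} (none free) contributes 0 new; branch {p=F, q=T, r=F, s=F, t=T} (none free) contributes 0 new; branch {p=F, q=T, r=F, s=F, t=T} (none free) contributes 0 new; branch {p=F, q=T, r=F, s=T, t=F} (none free) contributes 0 new. Total: 20.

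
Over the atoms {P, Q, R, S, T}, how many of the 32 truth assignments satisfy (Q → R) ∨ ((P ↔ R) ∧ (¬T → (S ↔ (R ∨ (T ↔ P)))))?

Initial set: {((Q → R) ∨ ((P ↔ R) ∧ (¬T → (S ↔ (R ∨ (T ↔ P))))))}.
((Q → R) ∨ ((P ↔ R) ∧ (¬T → (S ↔ (R ∨ (T ↔ P)))))): β-rule — branch into (Q → R)  //  ((P ↔ R) ∧ (¬T → (S ↔ (R ∨ (T ↔ P))))).
  branch 1 (add (Q → R)):
    (Q → R): β-rule — branch into ¬Q  //  R.
      branch 1.1 (add ¬Q):
        ○ open, literals {Q=false}.
      branch 1.2 (add R):
        ○ open, literals {R=true}.
  branch 2 (add ((P ↔ R) ∧ (¬T → (S ↔ (R ∨ (T ↔ P)))))):
    ((P ↔ R) ∧ (¬T → (S ↔ (R ∨ (T ↔ P))))): α-rule — add (P ↔ R), (¬T → (S ↔ (R ∨ (T ↔ P)))).
    (P ↔ R): β-rule — branch into P, R  //  ¬P, ¬R.
      branch 2.1 (add P, R):
        (¬T → (S ↔ (R ∨ (T ↔ P)))): β-rule — branch into ¬¬T  //  (S ↔ (R ∨ (T ↔ P))).
          branch 2.1.1 (add ¬¬T):
            ○ open, literals {P=true, R=true, T=true}.
          branch 2.1.2 (add (S ↔ (R ∨ (T ↔ P)))):
            (S ↔ (R ∨ (T ↔ P))): β-rule — branch into S, (R ∨ (T ↔ P))  //  ¬S, ¬(R ∨ (T ↔ P)).
              branch 2.1.2.1 (add S, (R ∨ (T ↔ P))):
                (R ∨ (T ↔ P)): β-rule — branch into R  //  (T ↔ P).
                  branch 2.1.2.1.1 (add R):
                    ○ open, literals {P=true, R=true, S=true}.
                  branch 2.1.2.1.2 (add (T ↔ P)):
                    (T ↔ P): β-rule — branch into T, P  //  ¬T, ¬P.
                      branch 2.1.2.1.2.1 (add T, P):
                        ○ open, literals {P=true, R=true, S=true, T=true}.
                      branch 2.1.2.1.2.2 (add ¬T, ¬P):
                        × closes — contains both P and ¬P.
              branch 2.1.2.2 (add ¬S, ¬(R ∨ (T ↔ P))):
                ¬(R ∨ (T ↔ P)): α-rule — add ¬R, ¬(T ↔ P).
                × closes — contains both R and ¬R.
      branch 2.2 (add ¬P, ¬R):
        (¬T → (S ↔ (R ∨ (T ↔ P)))): β-rule — branch into ¬¬T  //  (S ↔ (R ∨ (T ↔ P))).
          branch 2.2.1 (add ¬¬T):
            ○ open, literals {P=false, R=false, T=true}.
          branch 2.2.2 (add (S ↔ (R ∨ (T ↔ P)))):
            (S ↔ (R ∨ (T ↔ P))): β-rule — branch into S, (R ∨ (T ↔ P))  //  ¬S, ¬(R ∨ (T ↔ P)).
              branch 2.2.2.1 (add S, (R ∨ (T ↔ P))):
                (R ∨ (T ↔ P)): β-rule — branch into R  //  (T ↔ P).
                  branch 2.2.2.1.1 (add R):
                    × closes — contains both R and ¬R.
                  branch 2.2.2.1.2 (add (T ↔ P)):
                    (T ↔ P): β-rule — branch into T, P  //  ¬T, ¬P.
                      branch 2.2.2.1.2.1 (add T, P):
                        × closes — contains both P and ¬P.
                      branch 2.2.2.1.2.2 (add ¬T, ¬P):
                        ○ open, literals {P=false, R=false, S=true, T=false}.
              branch 2.2.2.2 (add ¬S, ¬(R ∨ (T ↔ P))):
                ¬(R ∨ (T ↔ P)): α-rule — add ¬R, ¬(T ↔ P).
                ¬(T ↔ P): β-rule — branch into T, ¬P  //  ¬T, P.
                  branch 2.2.2.2.1 (add T, ¬P):
                    ○ open, literals {P=false, R=false, S=false, T=true}.
                  branch 2.2.2.2.2 (add ¬T, P):
                    × closes — contains both P and ¬P.
5 branches closed, 8 open.
Each open branch fixes some atoms; the unmentioned ones are free. Counting distinct full assignments: branch {Q=false} (P, R, S, T) contributes 16 new; branch {R=true} (P, Q, S, T) contributes 8 new; branch {P=true, R=true, T=true} (Q, S) contributes 0 new; branch {P=true, R=true, S=true} (Q, T) contributes 0 new; branch {P=true, R=true, S=true, T=true} (Q) contributes 0 new; branch {P=false, R=false, T=true} (Q, S) contributes 2 new; branch {P=false, R=false, S=true, T=false} (Q) contributes 1 new; branch {P=false, R=false, S=false, T=true} (Q) contributes 0 new. Total: 27.

27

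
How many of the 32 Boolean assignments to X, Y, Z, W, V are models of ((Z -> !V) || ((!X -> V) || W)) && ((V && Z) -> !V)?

Initial set: {(((Z -> !V) || ((!X -> V) || W)) && ((V && Z) -> !V))}.
(((Z -> !V) || ((!X -> V) || W)) && ((V && Z) -> !V)): α-rule — add ((Z -> !V) || ((!X -> V) || W)), ((V && Z) -> !V).
((Z -> !V) || ((!X -> V) || W)): β-rule — branch into (Z -> !V)  //  ((!X -> V) || W).
  branch 1 (add (Z -> !V)):
    ((V && Z) -> !V): β-rule — branch into !(V && Z)  //  !V.
      branch 1.1 (add !(V && Z)):
        (Z -> !V): β-rule — branch into !Z  //  !V.
          branch 1.1.1 (add !Z):
            !(V && Z): β-rule — branch into !V  //  !Z.
              branch 1.1.1.1 (add !V):
                ○ open, literals {V=false, Z=false}.
              branch 1.1.1.2 (add !Z):
                ○ open, literals {Z=false}.
          branch 1.1.2 (add !V):
            !(V && Z): β-rule — branch into !V  //  !Z.
              branch 1.1.2.1 (add !V):
                ○ open, literals {V=false}.
              branch 1.1.2.2 (add !Z):
                ○ open, literals {V=false, Z=false}.
      branch 1.2 (add !V):
        (Z -> !V): β-rule — branch into !Z  //  !V.
          branch 1.2.1 (add !Z):
            ○ open, literals {V=false, Z=false}.
          branch 1.2.2 (add !V):
            ○ open, literals {V=false}.
  branch 2 (add ((!X -> V) || W)):
    ((V && Z) -> !V): β-rule — branch into !(V && Z)  //  !V.
      branch 2.1 (add !(V && Z)):
        ((!X -> V) || W): β-rule — branch into (!X -> V)  //  W.
          branch 2.1.1 (add (!X -> V)):
            !(V && Z): β-rule — branch into !V  //  !Z.
              branch 2.1.1.1 (add !V):
                (!X -> V): β-rule — branch into !!X  //  V.
                  branch 2.1.1.1.1 (add !!X):
                    ○ open, literals {V=false, X=true}.
                  branch 2.1.1.1.2 (add V):
                    × closes — contains both V and !V.
              branch 2.1.1.2 (add !Z):
                (!X -> V): β-rule — branch into !!X  //  V.
                  branch 2.1.1.2.1 (add !!X):
                    ○ open, literals {X=true, Z=false}.
                  branch 2.1.1.2.2 (add V):
                    ○ open, literals {V=true, Z=false}.
          branch 2.1.2 (add W):
            !(V && Z): β-rule — branch into !V  //  !Z.
              branch 2.1.2.1 (add !V):
                ○ open, literals {V=false, W=true}.
              branch 2.1.2.2 (add !Z):
                ○ open, literals {W=true, Z=false}.
      branch 2.2 (add !V):
        ((!X -> V) || W): β-rule — branch into (!X -> V)  //  W.
          branch 2.2.1 (add (!X -> V)):
            (!X -> V): β-rule — branch into !!X  //  V.
              branch 2.2.1.1 (add !!X):
                ○ open, literals {V=false, X=true}.
              branch 2.2.1.2 (add V):
                × closes — contains both V and !V.
          branch 2.2.2 (add W):
            ○ open, literals {V=false, W=true}.
2 branches closed, 13 open.
Each open branch fixes some atoms; the unmentioned ones are free. Counting distinct full assignments: branch {V=false, Z=false} (X, Y, W) contributes 8 new; branch {Z=false} (X, Y, W, V) contributes 8 new; branch {V=false} (X, Y, Z, W) contributes 8 new; branch {V=false, Z=false} (X, Y, W) contributes 0 new; branch {V=false, Z=false} (X, Y, W) contributes 0 new; branch {V=false} (X, Y, Z, W) contributes 0 new; branch {V=false, X=true} (Y, Z, W) contributes 0 new; branch {X=true, Z=false} (Y, W, V) contributes 0 new; branch {V=true, Z=false} (X, Y, W) contributes 0 new; branch {V=false, W=true} (X, Y, Z) contributes 0 new; branch {W=true, Z=false} (X, Y, V) contributes 0 new; branch {V=false, X=true} (Y, Z, W) contributes 0 new; branch {V=false, W=true} (X, Y, Z) contributes 0 new. Total: 24.

24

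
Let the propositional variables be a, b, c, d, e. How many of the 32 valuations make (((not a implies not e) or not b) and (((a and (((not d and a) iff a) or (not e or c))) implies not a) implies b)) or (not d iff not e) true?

Initial set: {((((not a implies not e) or not b) and (((a and (((not d and a) iff a) or (not e or c))) implies not a) implies b)) or (not d iff not e))}.
((((not a implies not e) or not b) and (((a and (((not d and a) iff a) or (not e or c))) implies not a) implies b)) or (not d iff not e)): β-rule — branch into (((not a implies not e) or not b) and (((a and (((not d and a) iff a) or (not e or c))) implies not a) implies b))  //  (not d iff not e).
  branch 1 (add (((not a implies not e) or not b) and (((a and (((not d and a) iff a) or (not e or c))) implies not a) implies b))):
    (((not a implies not e) or not b) and (((a and (((not d and a) iff a) or (not e or c))) implies not a) implies b)): α-rule — add ((not a implies not e) or not b), (((a and (((not d and a) iff a) or (not e or c))) implies not a) implies b).
    ((not a implies not e) or not b): β-rule — branch into (not a implies not e)  //  not b.
      branch 1.1 (add (not a implies not e)):
        (((a and (((not d and a) iff a) or (not e or c))) implies not a) implies b): β-rule — branch into not ((a and (((not d and a) iff a) or (not e or c))) implies not a)  //  b.
          branch 1.1.1 (add not ((a and (((not d and a) iff a) or (not e or c))) implies not a)):
            not ((a and (((not d and a) iff a) or (not e or c))) implies not a): α-rule — add (a and (((not d and a) iff a) or (not e or c))), not not a.
            (a and (((not d and a) iff a) or (not e or c))): α-rule — add a, (((not d and a) iff a) or (not e or c)).
            (not a implies not e): β-rule — branch into not not a  //  not e.
              branch 1.1.1.1 (add not not a):
                (((not d and a) iff a) or (not e or c)): β-rule — branch into ((not d and a) iff a)  //  (not e or c).
                  branch 1.1.1.1.1 (add ((not d and a) iff a)):
                    ((not d and a) iff a): β-rule — branch into (not d and a), a  //  not (not d and a), not a.
                      branch 1.1.1.1.1.1 (add (not d and a), a):
                        (not d and a): α-rule — add not d, a.
                        ○ open, literals {a=1, d=0}.
                      branch 1.1.1.1.1.2 (add not (not d and a), not a):
                        × closes — contains both a and not a.
                  branch 1.1.1.1.2 (add (not e or c)):
                    (not e or c): β-rule — branch into not e  //  c.
                      branch 1.1.1.1.2.1 (add not e):
                        ○ open, literals {a=1, e=0}.
                      branch 1.1.1.1.2.2 (add c):
                        ○ open, literals {a=1, c=1}.
              branch 1.1.1.2 (add not e):
                (((not d and a) iff a) or (not e or c)): β-rule — branch into ((not d and a) iff a)  //  (not e or c).
                  branch 1.1.1.2.1 (add ((not d and a) iff a)):
                    ((not d and a) iff a): β-rule — branch into (not d and a), a  //  not (not d and a), not a.
                      branch 1.1.1.2.1.1 (add (not d and a), a):
                        (not d and a): α-rule — add not d, a.
                        ○ open, literals {a=1, d=0, e=0}.
                      branch 1.1.1.2.1.2 (add not (not d and a), not a):
                        × closes — contains both a and not a.
                  branch 1.1.1.2.2 (add (not e or c)):
                    (not e or c): β-rule — branch into not e  //  c.
                      branch 1.1.1.2.2.1 (add not e):
                        ○ open, literals {a=1, e=0}.
                      branch 1.1.1.2.2.2 (add c):
                        ○ open, literals {a=1, c=1, e=0}.
          branch 1.1.2 (add b):
            (not a implies not e): β-rule — branch into not not a  //  not e.
              branch 1.1.2.1 (add not not a):
                ○ open, literals {a=1, b=1}.
              branch 1.1.2.2 (add not e):
                ○ open, literals {b=1, e=0}.
      branch 1.2 (add not b):
        (((a and (((not d and a) iff a) or (not e or c))) implies not a) implies b): β-rule — branch into not ((a and (((not d and a) iff a) or (not e or c))) implies not a)  //  b.
          branch 1.2.1 (add not ((a and (((not d and a) iff a) or (not e or c))) implies not a)):
            not ((a and (((not d and a) iff a) or (not e or c))) implies not a): α-rule — add (a and (((not d and a) iff a) or (not e or c))), not not a.
            (a and (((not d and a) iff a) or (not e or c))): α-rule — add a, (((not d and a) iff a) or (not e or c)).
            (((not d and a) iff a) or (not e or c)): β-rule — branch into ((not d and a) iff a)  //  (not e or c).
              branch 1.2.1.1 (add ((not d and a) iff a)):
                ((not d and a) iff a): β-rule — branch into (not d and a), a  //  not (not d and a), not a.
                  branch 1.2.1.1.1 (add (not d and a), a):
                    (not d and a): α-rule — add not d, a.
                    ○ open, literals {a=1, b=0, d=0}.
                  branch 1.2.1.1.2 (add not (not d and a), not a):
                    × closes — contains both a and not a.
              branch 1.2.1.2 (add (not e or c)):
                (not e or c): β-rule — branch into not e  //  c.
                  branch 1.2.1.2.1 (add not e):
                    ○ open, literals {a=1, b=0, e=0}.
                  branch 1.2.1.2.2 (add c):
                    ○ open, literals {a=1, b=0, c=1}.
          branch 1.2.2 (add b):
            × closes — contains both b and not b.
  branch 2 (add (not d iff not e)):
    (not d iff not e): β-rule — branch into not d, not e  //  not not d, not not e.
      branch 2.1 (add not d, not e):
        ○ open, literals {d=0, e=0}.
      branch 2.2 (add not not d, not not e):
        ○ open, literals {d=1, e=1}.
4 branches closed, 13 open.
Each open branch fixes some atoms; the unmentioned ones are free. Counting distinct full assignments: branch {a=1, d=0} (b, c, e) contributes 8 new; branch {a=1, e=0} (b, c, d) contributes 4 new; branch {a=1, c=1} (b, d, e) contributes 2 new; branch {a=1, d=0, e=0} (b, c) contributes 0 new; branch {a=1, e=0} (b, c, d) contributes 0 new; branch {a=1, c=1, e=0} (b, d) contributes 0 new; branch {a=1, b=1} (c, d, e) contributes 1 new; branch {b=1, e=0} (a, c, d) contributes 4 new; branch {a=1, b=0, d=0} (c, e) contributes 0 new; branch {a=1, b=0, e=0} (c, d) contributes 0 new; branch {a=1, b=0, c=1} (d, e) contributes 0 new; branch {d=0, e=0} (a, b, c) contributes 2 new; branch {d=1, e=1} (a, b, c) contributes 5 new. Total: 26.

26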